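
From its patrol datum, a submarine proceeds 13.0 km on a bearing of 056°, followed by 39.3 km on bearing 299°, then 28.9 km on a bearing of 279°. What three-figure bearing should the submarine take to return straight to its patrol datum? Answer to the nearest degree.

121°

Leg 1 (056°, 13.0 km): east 13.0 sin 56° = 10.78, north 13.0 cos 56° = 7.27
Leg 2 (299°, 39.3 km): east 39.3 sin 299° = -34.37, north 39.3 cos 299° = 19.05
Leg 3 (279°, 28.9 km): east 28.9 sin 279° = -28.54, north 28.9 cos 279° = 4.52
Net displacement: -52.14 east, 30.84 north. Direction back to start is (52.14, -30.84): bearing = atan2(52.14, -30.84) mod 360° = 120.61° ≈ 121°.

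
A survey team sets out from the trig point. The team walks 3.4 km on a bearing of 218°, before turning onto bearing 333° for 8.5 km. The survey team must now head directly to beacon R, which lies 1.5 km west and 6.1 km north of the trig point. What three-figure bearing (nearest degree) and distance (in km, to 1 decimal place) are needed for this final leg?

Leg 1 (218°, 3.4 km): east 3.4 sin 218° = -2.09, north 3.4 cos 218° = -2.68
Leg 2 (333°, 8.5 km): east 8.5 sin 333° = -3.86, north 8.5 cos 333° = 7.57
Current position: (-5.95, 4.89). Target: (-1.5, 6.1). Remaining: Δeast = 4.45, Δnorth = 1.21.
Bearing = atan2(4.45, 1.21) mod 360° = 74.85°; distance = √((4.45)² + (1.21)²) = 4.613 km.

075°, 4.6 km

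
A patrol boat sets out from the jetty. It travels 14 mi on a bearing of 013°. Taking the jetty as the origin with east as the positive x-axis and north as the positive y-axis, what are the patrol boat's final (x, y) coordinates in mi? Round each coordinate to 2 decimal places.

(3.15, 13.64)

Leg 1 (013°, 14 mi): east 14 sin 13° = 3.15, north 14 cos 13° = 13.64
Summing: 3.15 mi east, 13.64 mi north → (3.15, 13.64).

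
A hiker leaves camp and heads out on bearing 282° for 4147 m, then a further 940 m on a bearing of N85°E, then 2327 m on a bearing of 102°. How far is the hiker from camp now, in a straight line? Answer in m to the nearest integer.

Leg 1 (282°, 4147 m): east 4147 sin 282° = -4056.38, north 4147 cos 282° = 862.21
Leg 2 (N85°E, 940 m): east 940 sin 85° = 936.42, north 940 cos 85° = 81.93
Leg 3 (102°, 2327 m): east 2327 sin 102° = 2276.15, north 2327 cos 102° = -483.81
Net: -843.81 east, 460.33 north. Distance = √((-843.81)² + (460.33)²) = 961.201 m.

961 m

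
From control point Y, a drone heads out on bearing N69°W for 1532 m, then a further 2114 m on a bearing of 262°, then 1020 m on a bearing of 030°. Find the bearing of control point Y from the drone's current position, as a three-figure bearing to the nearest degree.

Leg 1 (N69°W, 1532 m): east 1532 sin 291° = -1430.25, north 1532 cos 291° = 549.02
Leg 2 (262°, 2114 m): east 2114 sin 262° = -2093.43, north 2114 cos 262° = -294.21
Leg 3 (030°, 1020 m): east 1020 sin 30° = 510.00, north 1020 cos 30° = 883.35
Net displacement: -3013.67 east, 1138.15 north. Direction back to start is (3013.67, -1138.15): bearing = atan2(3013.67, -1138.15) mod 360° = 110.69° ≈ 111°.

111°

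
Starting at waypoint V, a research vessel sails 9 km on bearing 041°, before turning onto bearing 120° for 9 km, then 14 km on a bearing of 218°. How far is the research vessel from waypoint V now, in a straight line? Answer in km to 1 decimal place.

10.1 km

Leg 1 (041°, 9 km): east 9 sin 41° = 5.90, north 9 cos 41° = 6.79
Leg 2 (120°, 9 km): east 9 sin 120° = 7.79, north 9 cos 120° = -4.50
Leg 3 (218°, 14 km): east 14 sin 218° = -8.62, north 14 cos 218° = -11.03
Net: 5.08 east, -8.74 north. Distance = √((5.08)² + (-8.74)²) = 10.109 km.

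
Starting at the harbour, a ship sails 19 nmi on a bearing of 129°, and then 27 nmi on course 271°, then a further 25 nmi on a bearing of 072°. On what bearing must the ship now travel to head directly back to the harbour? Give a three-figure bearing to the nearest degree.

Leg 1 (129°, 19 nmi): east 19 sin 129° = 14.77, north 19 cos 129° = -11.96
Leg 2 (271°, 27 nmi): east 27 sin 271° = -27.00, north 27 cos 271° = 0.47
Leg 3 (072°, 25 nmi): east 25 sin 72° = 23.78, north 25 cos 72° = 7.73
Net displacement: 11.55 east, -3.76 north. Direction back to start is (-11.55, 3.76): bearing = atan2(-11.55, 3.76) mod 360° = 288.04° ≈ 288°.

288°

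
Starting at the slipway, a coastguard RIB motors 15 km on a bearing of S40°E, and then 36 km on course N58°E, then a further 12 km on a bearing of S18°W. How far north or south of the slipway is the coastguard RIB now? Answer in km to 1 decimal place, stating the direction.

Leg 1 (S40°E, 15 km): east 15 sin 140° = 9.64, north 15 cos 140° = -11.49
Leg 2 (N58°E, 36 km): east 36 sin 58° = 30.53, north 36 cos 58° = 19.08
Leg 3 (S18°W, 12 km): east 12 sin 198° = -3.71, north 12 cos 198° = -11.41
Net north component: -3.83 km.

3.8 km south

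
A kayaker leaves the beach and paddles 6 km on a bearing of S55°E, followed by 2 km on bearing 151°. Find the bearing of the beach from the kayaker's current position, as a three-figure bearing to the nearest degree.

Leg 1 (S55°E, 6 km): east 6 sin 125° = 4.91, north 6 cos 125° = -3.44
Leg 2 (151°, 2 km): east 2 sin 151° = 0.97, north 2 cos 151° = -1.75
Net displacement: 5.88 east, -5.19 north. Direction back to start is (-5.88, 5.19): bearing = atan2(-5.88, 5.19) mod 360° = 311.42° ≈ 311°.

311°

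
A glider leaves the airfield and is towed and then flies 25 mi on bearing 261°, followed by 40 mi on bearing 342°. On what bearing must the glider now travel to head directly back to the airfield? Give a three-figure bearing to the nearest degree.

133°

Leg 1 (261°, 25 mi): east 25 sin 261° = -24.69, north 25 cos 261° = -3.91
Leg 2 (342°, 40 mi): east 40 sin 342° = -12.36, north 40 cos 342° = 38.04
Net displacement: -37.05 east, 34.13 north. Direction back to start is (37.05, -34.13): bearing = atan2(37.05, -34.13) mod 360° = 132.65° ≈ 133°.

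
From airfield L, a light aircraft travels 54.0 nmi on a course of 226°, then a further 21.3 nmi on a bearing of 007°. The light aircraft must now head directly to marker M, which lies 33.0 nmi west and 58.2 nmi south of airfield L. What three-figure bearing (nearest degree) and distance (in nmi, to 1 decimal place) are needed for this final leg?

176°, 42.0 nmi

Leg 1 (226°, 54.0 nmi): east 54.0 sin 226° = -38.84, north 54.0 cos 226° = -37.51
Leg 2 (007°, 21.3 nmi): east 21.3 sin 7° = 2.60, north 21.3 cos 7° = 21.14
Current position: (-36.25, -16.37). Target: (-33.0, -58.2). Remaining: Δeast = 3.25, Δnorth = -41.83.
Bearing = atan2(3.25, -41.83) mod 360° = 175.56°; distance = √((3.25)² + (-41.83)²) = 41.956 nmi.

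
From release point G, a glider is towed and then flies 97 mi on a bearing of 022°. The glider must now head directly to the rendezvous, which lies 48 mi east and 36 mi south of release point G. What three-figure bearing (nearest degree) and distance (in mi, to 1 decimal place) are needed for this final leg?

Leg 1 (022°, 97 mi): east 97 sin 22° = 36.34, north 97 cos 22° = 89.94
Current position: (36.34, 89.94). Target: (48, -36). Remaining: Δeast = 11.66, Δnorth = -125.94.
Bearing = atan2(11.66, -125.94) mod 360° = 174.71°; distance = √((11.66)² + (-125.94)²) = 126.476 mi.

175°, 126.5 mi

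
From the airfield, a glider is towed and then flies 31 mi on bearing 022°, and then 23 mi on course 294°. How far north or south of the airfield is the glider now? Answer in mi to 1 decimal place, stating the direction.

38.1 mi north

Leg 1 (022°, 31 mi): east 31 sin 22° = 11.61, north 31 cos 22° = 28.74
Leg 2 (294°, 23 mi): east 23 sin 294° = -21.01, north 23 cos 294° = 9.35
Net north component: 38.10 mi.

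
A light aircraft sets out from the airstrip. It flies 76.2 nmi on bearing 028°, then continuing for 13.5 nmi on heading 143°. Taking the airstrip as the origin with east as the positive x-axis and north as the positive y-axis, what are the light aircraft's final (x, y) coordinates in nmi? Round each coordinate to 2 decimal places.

(43.90, 56.50)

Leg 1 (028°, 76.2 nmi): east 76.2 sin 28° = 35.77, north 76.2 cos 28° = 67.28
Leg 2 (143°, 13.5 nmi): east 13.5 sin 143° = 8.12, north 13.5 cos 143° = -10.78
Summing: 43.90 nmi east, 56.50 nmi north → (43.90, 56.50).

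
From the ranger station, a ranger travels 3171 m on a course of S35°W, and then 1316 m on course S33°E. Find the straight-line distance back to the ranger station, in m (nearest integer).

3862 m

Leg 1 (S35°W, 3171 m): east 3171 sin 215° = -1818.81, north 3171 cos 215° = -2597.53
Leg 2 (S33°E, 1316 m): east 1316 sin 147° = 716.74, north 1316 cos 147° = -1103.69
Net: -1102.07 east, -3701.22 north. Distance = √((-1102.07)² + (-3701.22)²) = 3861.812 m.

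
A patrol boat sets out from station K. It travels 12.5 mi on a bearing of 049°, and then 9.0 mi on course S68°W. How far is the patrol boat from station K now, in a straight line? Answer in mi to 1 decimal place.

Leg 1 (049°, 12.5 mi): east 12.5 sin 49° = 9.43, north 12.5 cos 49° = 8.20
Leg 2 (S68°W, 9.0 mi): east 9.0 sin 248° = -8.34, north 9.0 cos 248° = -3.37
Net: 1.09 east, 4.83 north. Distance = √((1.09)² + (4.83)²) = 4.951 mi.

5.0 mi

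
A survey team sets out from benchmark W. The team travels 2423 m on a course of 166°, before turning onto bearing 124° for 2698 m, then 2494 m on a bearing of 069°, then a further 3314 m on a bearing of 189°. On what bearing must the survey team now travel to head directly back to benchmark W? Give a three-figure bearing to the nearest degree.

Leg 1 (166°, 2423 m): east 2423 sin 166° = 586.18, north 2423 cos 166° = -2351.03
Leg 2 (124°, 2698 m): east 2698 sin 124° = 2236.74, north 2698 cos 124° = -1508.70
Leg 3 (069°, 2494 m): east 2494 sin 69° = 2328.35, north 2494 cos 69° = 893.77
Leg 4 (189°, 3314 m): east 3314 sin 189° = -518.42, north 3314 cos 189° = -3273.20
Net displacement: 4632.85 east, -6239.16 north. Direction back to start is (-4632.85, 6239.16): bearing = atan2(-4632.85, 6239.16) mod 360° = 323.40° ≈ 323°.

323°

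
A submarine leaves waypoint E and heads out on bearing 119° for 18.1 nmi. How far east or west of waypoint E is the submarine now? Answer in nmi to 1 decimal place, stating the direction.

Leg 1 (119°, 18.1 nmi): east 18.1 sin 119° = 15.83, north 18.1 cos 119° = -8.78
Net east component: 15.83 nmi.

15.8 nmi east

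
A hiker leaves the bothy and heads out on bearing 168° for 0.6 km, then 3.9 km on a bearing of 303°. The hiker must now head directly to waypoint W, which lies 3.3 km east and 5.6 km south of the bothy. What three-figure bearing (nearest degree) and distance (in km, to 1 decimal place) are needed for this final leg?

138°, 9.6 km

Leg 1 (168°, 0.6 km): east 0.6 sin 168° = 0.12, north 0.6 cos 168° = -0.59
Leg 2 (303°, 3.9 km): east 3.9 sin 303° = -3.27, north 3.9 cos 303° = 2.12
Current position: (-3.15, 1.54). Target: (3.3, -5.6). Remaining: Δeast = 6.45, Δnorth = -7.14.
Bearing = atan2(6.45, -7.14) mod 360° = 137.91°; distance = √((6.45)² + (-7.14)²) = 9.617 km.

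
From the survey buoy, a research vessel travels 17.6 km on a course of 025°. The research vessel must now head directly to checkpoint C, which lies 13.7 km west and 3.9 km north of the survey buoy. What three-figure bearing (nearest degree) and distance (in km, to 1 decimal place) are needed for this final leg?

Leg 1 (025°, 17.6 km): east 17.6 sin 25° = 7.44, north 17.6 cos 25° = 15.95
Current position: (7.44, 15.95). Target: (-13.7, 3.9). Remaining: Δeast = -21.14, Δnorth = -12.05.
Bearing = atan2(-21.14, -12.05) mod 360° = 240.31°; distance = √((-21.14)² + (-12.05)²) = 24.332 km.

240°, 24.3 km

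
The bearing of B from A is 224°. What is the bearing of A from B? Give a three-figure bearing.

Back-bearing = 224° − 180° = 044°.

044°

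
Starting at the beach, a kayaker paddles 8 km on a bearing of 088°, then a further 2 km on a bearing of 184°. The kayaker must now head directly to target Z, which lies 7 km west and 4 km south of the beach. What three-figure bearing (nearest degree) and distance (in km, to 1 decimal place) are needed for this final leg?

Leg 1 (088°, 8 km): east 8 sin 88° = 8.00, north 8 cos 88° = 0.28
Leg 2 (184°, 2 km): east 2 sin 184° = -0.14, north 2 cos 184° = -2.00
Current position: (7.86, -1.72). Target: (-7, -4). Remaining: Δeast = -14.86, Δnorth = -2.28.
Bearing = atan2(-14.86, -2.28) mod 360° = 261.26°; distance = √((-14.86)² + (-2.28)²) = 15.030 km.

261°, 15.0 km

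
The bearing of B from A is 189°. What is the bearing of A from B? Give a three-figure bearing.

009°

Back-bearing = 189° − 180° = 009°.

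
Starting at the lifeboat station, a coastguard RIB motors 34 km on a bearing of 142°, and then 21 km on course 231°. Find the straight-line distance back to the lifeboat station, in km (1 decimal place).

Leg 1 (142°, 34 km): east 34 sin 142° = 20.93, north 34 cos 142° = -26.79
Leg 2 (231°, 21 km): east 21 sin 231° = -16.32, north 21 cos 231° = -13.22
Net: 4.61 east, -40.01 north. Distance = √((4.61)² + (-40.01)²) = 40.273 km.

40.3 km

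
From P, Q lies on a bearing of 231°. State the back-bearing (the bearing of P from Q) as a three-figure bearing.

Back-bearing = 231° − 180° = 051°.

051°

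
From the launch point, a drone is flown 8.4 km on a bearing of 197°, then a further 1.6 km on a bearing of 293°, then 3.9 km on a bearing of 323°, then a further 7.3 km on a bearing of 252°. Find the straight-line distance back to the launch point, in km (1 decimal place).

Leg 1 (197°, 8.4 km): east 8.4 sin 197° = -2.46, north 8.4 cos 197° = -8.03
Leg 2 (293°, 1.6 km): east 1.6 sin 293° = -1.47, north 1.6 cos 293° = 0.63
Leg 3 (323°, 3.9 km): east 3.9 sin 323° = -2.35, north 3.9 cos 323° = 3.11
Leg 4 (252°, 7.3 km): east 7.3 sin 252° = -6.94, north 7.3 cos 252° = -2.26
Net: -13.22 east, -6.55 north. Distance = √((-13.22)² + (-6.55)²) = 14.752 km.

14.8 km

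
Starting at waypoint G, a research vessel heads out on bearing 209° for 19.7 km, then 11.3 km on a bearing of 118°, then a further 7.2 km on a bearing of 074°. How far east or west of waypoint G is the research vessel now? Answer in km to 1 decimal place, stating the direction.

7.3 km east

Leg 1 (209°, 19.7 km): east 19.7 sin 209° = -9.55, north 19.7 cos 209° = -17.23
Leg 2 (118°, 11.3 km): east 11.3 sin 118° = 9.98, north 11.3 cos 118° = -5.31
Leg 3 (074°, 7.2 km): east 7.2 sin 74° = 6.92, north 7.2 cos 74° = 1.98
Net east component: 7.35 km.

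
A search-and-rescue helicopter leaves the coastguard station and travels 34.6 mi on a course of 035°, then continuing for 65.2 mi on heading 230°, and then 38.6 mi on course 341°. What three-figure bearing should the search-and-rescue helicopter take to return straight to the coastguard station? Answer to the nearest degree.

118°

Leg 1 (035°, 34.6 mi): east 34.6 sin 35° = 19.85, north 34.6 cos 35° = 28.34
Leg 2 (230°, 65.2 mi): east 65.2 sin 230° = -49.95, north 65.2 cos 230° = -41.91
Leg 3 (341°, 38.6 mi): east 38.6 sin 341° = -12.57, north 38.6 cos 341° = 36.50
Net displacement: -42.67 east, 22.93 north. Direction back to start is (42.67, -22.93): bearing = atan2(42.67, -22.93) mod 360° = 118.25° ≈ 118°.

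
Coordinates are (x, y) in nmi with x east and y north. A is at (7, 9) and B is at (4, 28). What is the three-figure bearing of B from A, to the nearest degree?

351°

Δeast = 4 − 7 = -3.00; Δnorth = 28 − 9 = 19.00.
Bearing = atan2(Δeast, Δnorth) mod 360° = 351.03° ≈ 351°.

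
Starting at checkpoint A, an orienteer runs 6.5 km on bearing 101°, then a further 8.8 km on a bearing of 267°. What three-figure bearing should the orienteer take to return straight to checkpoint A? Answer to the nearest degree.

Leg 1 (101°, 6.5 km): east 6.5 sin 101° = 6.38, north 6.5 cos 101° = -1.24
Leg 2 (267°, 8.8 km): east 8.8 sin 267° = -8.79, north 8.8 cos 267° = -0.46
Net displacement: -2.41 east, -1.70 north. Direction back to start is (2.41, 1.70): bearing = atan2(2.41, 1.70) mod 360° = 54.76° ≈ 055°.

055°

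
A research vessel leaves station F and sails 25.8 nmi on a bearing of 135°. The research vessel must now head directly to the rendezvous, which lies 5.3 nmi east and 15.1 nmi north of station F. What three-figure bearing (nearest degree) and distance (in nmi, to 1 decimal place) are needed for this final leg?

339°, 35.8 nmi

Leg 1 (135°, 25.8 nmi): east 25.8 sin 135° = 18.24, north 25.8 cos 135° = -18.24
Current position: (18.24, -18.24). Target: (5.3, 15.1). Remaining: Δeast = -12.94, Δnorth = 33.34.
Bearing = atan2(-12.94, 33.34) mod 360° = 338.78°; distance = √((-12.94)² + (33.34)²) = 35.767 nmi.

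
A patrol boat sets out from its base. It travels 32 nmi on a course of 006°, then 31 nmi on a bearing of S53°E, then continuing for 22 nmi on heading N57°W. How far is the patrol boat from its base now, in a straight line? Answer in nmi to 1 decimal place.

Leg 1 (006°, 32 nmi): east 32 sin 6° = 3.34, north 32 cos 6° = 31.82
Leg 2 (S53°E, 31 nmi): east 31 sin 127° = 24.76, north 31 cos 127° = -18.66
Leg 3 (N57°W, 22 nmi): east 22 sin 303° = -18.45, north 22 cos 303° = 11.98
Net: 9.65 east, 25.15 north. Distance = √((9.65)² + (25.15)²) = 26.939 nmi.

26.9 nmi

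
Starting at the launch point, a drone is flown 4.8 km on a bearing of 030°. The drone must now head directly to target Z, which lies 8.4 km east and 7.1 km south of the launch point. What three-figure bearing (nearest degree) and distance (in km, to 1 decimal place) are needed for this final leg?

Leg 1 (030°, 4.8 km): east 4.8 sin 30° = 2.40, north 4.8 cos 30° = 4.16
Current position: (2.40, 4.16). Target: (8.4, -7.1). Remaining: Δeast = 6.00, Δnorth = -11.26.
Bearing = atan2(6.00, -11.26) mod 360° = 151.94°; distance = √((6.00)² + (-11.26)²) = 12.756 km.

152°, 12.8 km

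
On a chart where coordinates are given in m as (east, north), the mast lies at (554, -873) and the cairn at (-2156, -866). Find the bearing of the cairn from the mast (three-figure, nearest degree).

Δeast = -2156 − 554 = -2710.00; Δnorth = -866 − -873 = 7.00.
Bearing = atan2(Δeast, Δnorth) mod 360° = 270.15° ≈ 270°.

270°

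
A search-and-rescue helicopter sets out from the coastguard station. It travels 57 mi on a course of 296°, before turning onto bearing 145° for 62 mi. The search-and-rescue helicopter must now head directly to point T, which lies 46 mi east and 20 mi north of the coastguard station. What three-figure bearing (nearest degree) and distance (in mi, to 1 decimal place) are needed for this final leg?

Leg 1 (296°, 57 mi): east 57 sin 296° = -51.23, north 57 cos 296° = 24.99
Leg 2 (145°, 62 mi): east 62 sin 145° = 35.56, north 62 cos 145° = -50.79
Current position: (-15.67, -25.80). Target: (46, 20). Remaining: Δeast = 61.67, Δnorth = 45.80.
Bearing = atan2(61.67, 45.80) mod 360° = 53.40°; distance = √((61.67)² + (45.80)²) = 76.817 mi.

053°, 76.8 mi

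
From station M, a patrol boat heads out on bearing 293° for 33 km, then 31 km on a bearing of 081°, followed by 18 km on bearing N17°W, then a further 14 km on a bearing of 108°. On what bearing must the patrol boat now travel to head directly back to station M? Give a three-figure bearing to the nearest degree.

Leg 1 (293°, 33 km): east 33 sin 293° = -30.38, north 33 cos 293° = 12.89
Leg 2 (081°, 31 km): east 31 sin 81° = 30.62, north 31 cos 81° = 4.85
Leg 3 (N17°W, 18 km): east 18 sin 343° = -5.26, north 18 cos 343° = 17.21
Leg 4 (108°, 14 km): east 14 sin 108° = 13.31, north 14 cos 108° = -4.33
Net displacement: 8.29 east, 30.63 north. Direction back to start is (-8.29, -30.63): bearing = atan2(-8.29, -30.63) mod 360° = 195.15° ≈ 195°.

195°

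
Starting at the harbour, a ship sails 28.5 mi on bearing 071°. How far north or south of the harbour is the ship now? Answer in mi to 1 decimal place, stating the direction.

9.3 mi north

Leg 1 (071°, 28.5 mi): east 28.5 sin 71° = 26.95, north 28.5 cos 71° = 9.28
Net north component: 9.28 mi.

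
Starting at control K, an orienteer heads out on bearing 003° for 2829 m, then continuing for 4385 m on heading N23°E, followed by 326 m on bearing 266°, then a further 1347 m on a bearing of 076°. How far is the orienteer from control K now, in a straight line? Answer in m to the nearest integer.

7708 m

Leg 1 (003°, 2829 m): east 2829 sin 3° = 148.06, north 2829 cos 3° = 2825.12
Leg 2 (N23°E, 4385 m): east 4385 sin 23° = 1713.36, north 4385 cos 23° = 4036.41
Leg 3 (266°, 326 m): east 326 sin 266° = -325.21, north 326 cos 266° = -22.74
Leg 4 (076°, 1347 m): east 1347 sin 76° = 1306.99, north 1347 cos 76° = 325.87
Net: 2843.20 east, 7164.66 north. Distance = √((2843.20)² + (7164.66)²) = 7708.190 m.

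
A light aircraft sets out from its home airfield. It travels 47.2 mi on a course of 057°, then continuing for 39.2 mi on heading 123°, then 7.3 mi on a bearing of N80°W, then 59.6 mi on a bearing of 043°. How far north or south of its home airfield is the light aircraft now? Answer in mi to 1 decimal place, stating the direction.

49.2 mi north

Leg 1 (057°, 47.2 mi): east 47.2 sin 57° = 39.59, north 47.2 cos 57° = 25.71
Leg 2 (123°, 39.2 mi): east 39.2 sin 123° = 32.88, north 39.2 cos 123° = -21.35
Leg 3 (N80°W, 7.3 mi): east 7.3 sin 280° = -7.19, north 7.3 cos 280° = 1.27
Leg 4 (043°, 59.6 mi): east 59.6 sin 43° = 40.65, north 59.6 cos 43° = 43.59
Net north component: 49.21 mi.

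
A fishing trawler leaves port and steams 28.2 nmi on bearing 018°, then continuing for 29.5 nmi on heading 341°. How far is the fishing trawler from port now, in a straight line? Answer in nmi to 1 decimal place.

54.7 nmi

Leg 1 (018°, 28.2 nmi): east 28.2 sin 18° = 8.71, north 28.2 cos 18° = 26.82
Leg 2 (341°, 29.5 nmi): east 29.5 sin 341° = -9.60, north 29.5 cos 341° = 27.89
Net: -0.89 east, 54.71 north. Distance = √((-0.89)² + (54.71)²) = 54.720 nmi.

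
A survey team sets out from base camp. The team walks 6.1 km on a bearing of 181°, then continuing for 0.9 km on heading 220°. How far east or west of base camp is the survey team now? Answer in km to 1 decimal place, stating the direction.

Leg 1 (181°, 6.1 km): east 6.1 sin 181° = -0.11, north 6.1 cos 181° = -6.10
Leg 2 (220°, 0.9 km): east 0.9 sin 220° = -0.58, north 0.9 cos 220° = -0.69
Net east component: -0.68 km.

0.7 km west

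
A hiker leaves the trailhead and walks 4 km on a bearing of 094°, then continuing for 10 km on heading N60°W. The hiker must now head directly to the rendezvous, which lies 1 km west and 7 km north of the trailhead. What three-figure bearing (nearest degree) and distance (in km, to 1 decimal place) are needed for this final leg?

Leg 1 (094°, 4 km): east 4 sin 94° = 3.99, north 4 cos 94° = -0.28
Leg 2 (N60°W, 10 km): east 10 sin 300° = -8.66, north 10 cos 300° = 5.00
Current position: (-4.67, 4.72). Target: (-1, 7). Remaining: Δeast = 3.67, Δnorth = 2.28.
Bearing = atan2(3.67, 2.28) mod 360° = 58.16°; distance = √((3.67)² + (2.28)²) = 4.320 km.

058°, 4.3 km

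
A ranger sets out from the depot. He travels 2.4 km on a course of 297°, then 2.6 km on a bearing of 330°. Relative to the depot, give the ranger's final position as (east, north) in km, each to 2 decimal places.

Leg 1 (297°, 2.4 km): east 2.4 sin 297° = -2.14, north 2.4 cos 297° = 1.09
Leg 2 (330°, 2.6 km): east 2.6 sin 330° = -1.30, north 2.6 cos 330° = 2.25
Summing: -3.44 km east, 3.34 km north → (-3.44, 3.34).

(-3.44, 3.34)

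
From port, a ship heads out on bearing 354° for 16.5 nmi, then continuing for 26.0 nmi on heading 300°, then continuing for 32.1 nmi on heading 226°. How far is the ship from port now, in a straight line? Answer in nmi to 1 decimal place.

47.9 nmi

Leg 1 (354°, 16.5 nmi): east 16.5 sin 354° = -1.72, north 16.5 cos 354° = 16.41
Leg 2 (300°, 26.0 nmi): east 26.0 sin 300° = -22.52, north 26.0 cos 300° = 13.00
Leg 3 (226°, 32.1 nmi): east 32.1 sin 226° = -23.09, north 32.1 cos 226° = -22.30
Net: -47.33 east, 7.11 north. Distance = √((-47.33)² + (7.11)²) = 47.863 nmi.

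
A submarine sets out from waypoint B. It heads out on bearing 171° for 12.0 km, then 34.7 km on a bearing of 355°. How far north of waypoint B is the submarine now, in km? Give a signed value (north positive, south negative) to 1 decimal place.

Leg 1 (171°, 12.0 km): east 12.0 sin 171° = 1.88, north 12.0 cos 171° = -11.85
Leg 2 (355°, 34.7 km): east 34.7 sin 355° = -3.02, north 34.7 cos 355° = 34.57
Net north component: 22.72 km.

22.7 km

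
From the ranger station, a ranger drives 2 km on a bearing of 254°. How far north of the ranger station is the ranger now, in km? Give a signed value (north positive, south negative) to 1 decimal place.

Leg 1 (254°, 2 km): east 2 sin 254° = -1.92, north 2 cos 254° = -0.55
Net north component: -0.55 km.

-0.6 km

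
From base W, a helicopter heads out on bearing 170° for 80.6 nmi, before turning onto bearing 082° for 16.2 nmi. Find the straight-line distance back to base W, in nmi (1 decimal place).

Leg 1 (170°, 80.6 nmi): east 80.6 sin 170° = 14.00, north 80.6 cos 170° = -79.38
Leg 2 (082°, 16.2 nmi): east 16.2 sin 82° = 16.04, north 16.2 cos 82° = 2.25
Net: 30.04 east, -77.12 north. Distance = √((30.04)² + (-77.12)²) = 82.764 nmi.

82.8 nmi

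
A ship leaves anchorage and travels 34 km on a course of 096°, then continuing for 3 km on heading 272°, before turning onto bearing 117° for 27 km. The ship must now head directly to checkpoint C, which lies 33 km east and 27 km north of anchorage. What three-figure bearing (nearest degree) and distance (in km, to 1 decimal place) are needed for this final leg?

Leg 1 (096°, 34 km): east 34 sin 96° = 33.81, north 34 cos 96° = -3.55
Leg 2 (272°, 3 km): east 3 sin 272° = -3.00, north 3 cos 272° = 0.10
Leg 3 (117°, 27 km): east 27 sin 117° = 24.06, north 27 cos 117° = -12.26
Current position: (54.87, -15.71). Target: (33, 27). Remaining: Δeast = -21.87, Δnorth = 42.71.
Bearing = atan2(-21.87, 42.71) mod 360° = 332.88°; distance = √((-21.87)² + (42.71)²) = 47.982 km.

333°, 48.0 km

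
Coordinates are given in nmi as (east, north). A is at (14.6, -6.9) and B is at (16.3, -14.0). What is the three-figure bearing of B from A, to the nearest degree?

167°

Δeast = 16.3 − 14.6 = 1.70; Δnorth = -14.0 − -6.9 = -7.10.
Bearing = atan2(Δeast, Δnorth) mod 360° = 166.53° ≈ 167°.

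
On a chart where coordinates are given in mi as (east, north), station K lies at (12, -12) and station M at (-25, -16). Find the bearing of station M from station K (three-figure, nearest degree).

264°

Δeast = -25 − 12 = -37.00; Δnorth = -16 − -12 = -4.00.
Bearing = atan2(Δeast, Δnorth) mod 360° = 263.83° ≈ 264°.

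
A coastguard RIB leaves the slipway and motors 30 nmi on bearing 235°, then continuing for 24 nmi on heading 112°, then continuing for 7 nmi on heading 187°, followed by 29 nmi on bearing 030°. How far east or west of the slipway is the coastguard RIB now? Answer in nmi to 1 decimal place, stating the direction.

Leg 1 (235°, 30 nmi): east 30 sin 235° = -24.57, north 30 cos 235° = -17.21
Leg 2 (112°, 24 nmi): east 24 sin 112° = 22.25, north 24 cos 112° = -8.99
Leg 3 (187°, 7 nmi): east 7 sin 187° = -0.85, north 7 cos 187° = -6.95
Leg 4 (030°, 29 nmi): east 29 sin 30° = 14.50, north 29 cos 30° = 25.11
Net east component: 11.32 nmi.

11.3 nmi east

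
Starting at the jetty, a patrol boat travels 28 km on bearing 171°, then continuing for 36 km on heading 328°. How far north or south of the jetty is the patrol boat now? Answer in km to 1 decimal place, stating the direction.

2.9 km north

Leg 1 (171°, 28 km): east 28 sin 171° = 4.38, north 28 cos 171° = -27.66
Leg 2 (328°, 36 km): east 36 sin 328° = -19.08, north 36 cos 328° = 30.53
Net north component: 2.87 km.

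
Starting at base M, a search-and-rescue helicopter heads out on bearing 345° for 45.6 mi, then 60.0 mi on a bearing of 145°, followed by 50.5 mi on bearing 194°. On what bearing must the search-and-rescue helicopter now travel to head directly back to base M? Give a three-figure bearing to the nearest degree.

Leg 1 (345°, 45.6 mi): east 45.6 sin 345° = -11.80, north 45.6 cos 345° = 44.05
Leg 2 (145°, 60.0 mi): east 60.0 sin 145° = 34.41, north 60.0 cos 145° = -49.15
Leg 3 (194°, 50.5 mi): east 50.5 sin 194° = -12.22, north 50.5 cos 194° = -49.00
Net displacement: 10.40 east, -54.10 north. Direction back to start is (-10.40, 54.10): bearing = atan2(-10.40, 54.10) mod 360° = 349.12° ≈ 349°.

349°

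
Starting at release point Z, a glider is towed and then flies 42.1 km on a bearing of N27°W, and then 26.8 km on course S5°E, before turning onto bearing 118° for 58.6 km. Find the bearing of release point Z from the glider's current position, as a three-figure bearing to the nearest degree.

Leg 1 (N27°W, 42.1 km): east 42.1 sin 333° = -19.11, north 42.1 cos 333° = 37.51
Leg 2 (S5°E, 26.8 km): east 26.8 sin 175° = 2.34, north 26.8 cos 175° = -26.70
Leg 3 (118°, 58.6 km): east 58.6 sin 118° = 51.74, north 58.6 cos 118° = -27.51
Net displacement: 34.96 east, -16.70 north. Direction back to start is (-34.96, 16.70): bearing = atan2(-34.96, 16.70) mod 360° = 295.53° ≈ 296°.

296°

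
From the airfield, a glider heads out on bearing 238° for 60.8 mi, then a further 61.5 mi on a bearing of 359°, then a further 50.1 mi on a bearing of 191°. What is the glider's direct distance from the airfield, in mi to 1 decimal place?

Leg 1 (238°, 60.8 mi): east 60.8 sin 238° = -51.56, north 60.8 cos 238° = -32.22
Leg 2 (359°, 61.5 mi): east 61.5 sin 359° = -1.07, north 61.5 cos 359° = 61.49
Leg 3 (191°, 50.1 mi): east 50.1 sin 191° = -9.56, north 50.1 cos 191° = -49.18
Net: -62.19 east, -19.91 north. Distance = √((-62.19)² + (-19.91)²) = 65.303 mi.

65.3 mi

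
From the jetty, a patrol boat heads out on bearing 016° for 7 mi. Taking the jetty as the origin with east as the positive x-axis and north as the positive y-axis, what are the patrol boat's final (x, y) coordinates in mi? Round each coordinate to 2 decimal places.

(1.93, 6.73)

Leg 1 (016°, 7 mi): east 7 sin 16° = 1.93, north 7 cos 16° = 6.73
Summing: 1.93 mi east, 6.73 mi north → (1.93, 6.73).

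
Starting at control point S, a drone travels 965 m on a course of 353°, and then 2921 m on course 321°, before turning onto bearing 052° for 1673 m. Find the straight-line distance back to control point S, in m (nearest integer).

Leg 1 (353°, 965 m): east 965 sin 353° = -117.60, north 965 cos 353° = 957.81
Leg 2 (321°, 2921 m): east 2921 sin 321° = -1838.24, north 2921 cos 321° = 2270.04
Leg 3 (052°, 1673 m): east 1673 sin 52° = 1318.34, north 1673 cos 52° = 1030.00
Net: -637.51 east, 4257.85 north. Distance = √((-637.51)² + (4257.85)²) = 4305.313 m.

4305 m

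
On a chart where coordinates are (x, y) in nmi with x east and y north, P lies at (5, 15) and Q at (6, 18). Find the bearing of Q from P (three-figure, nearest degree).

018°

Δeast = 6 − 5 = 1.00; Δnorth = 18 − 15 = 3.00.
Bearing = atan2(Δeast, Δnorth) mod 360° = 18.43° ≈ 018°.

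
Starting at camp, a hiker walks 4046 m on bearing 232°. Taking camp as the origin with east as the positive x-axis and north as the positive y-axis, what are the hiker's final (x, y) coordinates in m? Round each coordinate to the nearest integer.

(-3188, -2491)

Leg 1 (232°, 4046 m): east 4046 sin 232° = -3188.29, north 4046 cos 232° = -2490.97
Summing: -3188.29 m east, -2490.97 m north → (-3188, -2491).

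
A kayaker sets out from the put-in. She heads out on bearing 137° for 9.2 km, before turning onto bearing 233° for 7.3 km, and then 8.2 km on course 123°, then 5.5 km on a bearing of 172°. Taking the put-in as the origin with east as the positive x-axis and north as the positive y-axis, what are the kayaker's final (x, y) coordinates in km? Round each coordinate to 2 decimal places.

(8.09, -21.03)

Leg 1 (137°, 9.2 km): east 9.2 sin 137° = 6.27, north 9.2 cos 137° = -6.73
Leg 2 (233°, 7.3 km): east 7.3 sin 233° = -5.83, north 7.3 cos 233° = -4.39
Leg 3 (123°, 8.2 km): east 8.2 sin 123° = 6.88, north 8.2 cos 123° = -4.47
Leg 4 (172°, 5.5 km): east 5.5 sin 172° = 0.77, north 5.5 cos 172° = -5.45
Summing: 8.09 km east, -21.03 km north → (8.09, -21.03).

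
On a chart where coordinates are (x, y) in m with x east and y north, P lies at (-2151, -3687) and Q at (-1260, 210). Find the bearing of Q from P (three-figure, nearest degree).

Δeast = -1260 − -2151 = 891.00; Δnorth = 210 − -3687 = 3897.00.
Bearing = atan2(Δeast, Δnorth) mod 360° = 12.88° ≈ 013°.

013°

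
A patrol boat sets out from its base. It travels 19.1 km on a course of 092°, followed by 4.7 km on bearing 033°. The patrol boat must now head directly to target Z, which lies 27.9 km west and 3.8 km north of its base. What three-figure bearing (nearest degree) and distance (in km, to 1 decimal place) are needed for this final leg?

271°, 49.6 km

Leg 1 (092°, 19.1 km): east 19.1 sin 92° = 19.09, north 19.1 cos 92° = -0.67
Leg 2 (033°, 4.7 km): east 4.7 sin 33° = 2.56, north 4.7 cos 33° = 3.94
Current position: (21.65, 3.28). Target: (-27.9, 3.8). Remaining: Δeast = -49.55, Δnorth = 0.52.
Bearing = atan2(-49.55, 0.52) mod 360° = 270.61°; distance = √((-49.55)² + (0.52)²) = 49.551 km.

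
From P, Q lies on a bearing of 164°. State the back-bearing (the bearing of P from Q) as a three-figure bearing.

Back-bearing = 164° + 180° = 344°.

344°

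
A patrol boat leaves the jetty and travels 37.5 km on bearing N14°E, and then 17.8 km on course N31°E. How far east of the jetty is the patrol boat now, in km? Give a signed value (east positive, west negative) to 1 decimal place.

18.2 km

Leg 1 (N14°E, 37.5 km): east 37.5 sin 14° = 9.07, north 37.5 cos 14° = 36.39
Leg 2 (N31°E, 17.8 km): east 17.8 sin 31° = 9.17, north 17.8 cos 31° = 15.26
Net east component: 18.24 km.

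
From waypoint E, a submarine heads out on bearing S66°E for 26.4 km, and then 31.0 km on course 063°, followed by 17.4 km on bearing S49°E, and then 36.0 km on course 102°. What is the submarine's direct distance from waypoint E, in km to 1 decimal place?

Leg 1 (S66°E, 26.4 km): east 26.4 sin 114° = 24.12, north 26.4 cos 114° = -10.74
Leg 2 (063°, 31.0 km): east 31.0 sin 63° = 27.62, north 31.0 cos 63° = 14.07
Leg 3 (S49°E, 17.4 km): east 17.4 sin 131° = 13.13, north 17.4 cos 131° = -11.42
Leg 4 (102°, 36.0 km): east 36.0 sin 102° = 35.21, north 36.0 cos 102° = -7.48
Net: 100.08 east, -15.56 north. Distance = √((100.08)² + (-15.56)²) = 101.287 km.

101.3 km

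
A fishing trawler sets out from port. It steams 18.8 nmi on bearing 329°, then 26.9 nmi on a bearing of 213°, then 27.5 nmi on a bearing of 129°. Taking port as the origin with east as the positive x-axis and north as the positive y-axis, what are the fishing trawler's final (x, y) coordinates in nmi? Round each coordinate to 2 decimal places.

(-2.96, -23.75)

Leg 1 (329°, 18.8 nmi): east 18.8 sin 329° = -9.68, north 18.8 cos 329° = 16.11
Leg 2 (213°, 26.9 nmi): east 26.9 sin 213° = -14.65, north 26.9 cos 213° = -22.56
Leg 3 (129°, 27.5 nmi): east 27.5 sin 129° = 21.37, north 27.5 cos 129° = -17.31
Summing: -2.96 nmi east, -23.75 nmi north → (-2.96, -23.75).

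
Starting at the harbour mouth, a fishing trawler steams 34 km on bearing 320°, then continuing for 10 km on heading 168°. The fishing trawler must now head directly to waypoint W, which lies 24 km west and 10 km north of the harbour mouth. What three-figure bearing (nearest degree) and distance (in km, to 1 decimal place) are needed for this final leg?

214°, 7.6 km

Leg 1 (320°, 34 km): east 34 sin 320° = -21.85, north 34 cos 320° = 26.05
Leg 2 (168°, 10 km): east 10 sin 168° = 2.08, north 10 cos 168° = -9.78
Current position: (-19.78, 16.26). Target: (-24, 10). Remaining: Δeast = -4.22, Δnorth = -6.26.
Bearing = atan2(-4.22, -6.26) mod 360° = 213.99°; distance = √((-4.22)² + (-6.26)²) = 7.555 km.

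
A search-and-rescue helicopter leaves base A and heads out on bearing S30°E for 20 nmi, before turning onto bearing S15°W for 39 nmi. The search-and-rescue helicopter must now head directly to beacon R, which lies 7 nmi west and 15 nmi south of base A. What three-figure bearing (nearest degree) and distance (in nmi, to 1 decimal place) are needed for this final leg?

Leg 1 (S30°E, 20 nmi): east 20 sin 150° = 10.00, north 20 cos 150° = -17.32
Leg 2 (S15°W, 39 nmi): east 39 sin 195° = -10.09, north 39 cos 195° = -37.67
Current position: (-0.09, -54.99). Target: (-7, -15). Remaining: Δeast = -6.91, Δnorth = 39.99.
Bearing = atan2(-6.91, 39.99) mod 360° = 350.20°; distance = √((-6.91)² + (39.99)²) = 40.584 nmi.

350°, 40.6 nmi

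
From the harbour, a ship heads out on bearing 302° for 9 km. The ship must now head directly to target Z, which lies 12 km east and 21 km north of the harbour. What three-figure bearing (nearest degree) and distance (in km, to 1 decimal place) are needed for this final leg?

Leg 1 (302°, 9 km): east 9 sin 302° = -7.63, north 9 cos 302° = 4.77
Current position: (-7.63, 4.77). Target: (12, 21). Remaining: Δeast = 19.63, Δnorth = 16.23.
Bearing = atan2(19.63, 16.23) mod 360° = 50.42°; distance = √((19.63)² + (16.23)²) = 25.473 km.

050°, 25.5 km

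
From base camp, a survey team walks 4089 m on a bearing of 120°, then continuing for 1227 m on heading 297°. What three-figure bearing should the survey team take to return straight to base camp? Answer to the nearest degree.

301°

Leg 1 (120°, 4089 m): east 4089 sin 120° = 3541.18, north 4089 cos 120° = -2044.50
Leg 2 (297°, 1227 m): east 1227 sin 297° = -1093.27, north 1227 cos 297° = 557.05
Net displacement: 2447.91 east, -1487.45 north. Direction back to start is (-2447.91, 1487.45): bearing = atan2(-2447.91, 1487.45) mod 360° = 301.28° ≈ 301°.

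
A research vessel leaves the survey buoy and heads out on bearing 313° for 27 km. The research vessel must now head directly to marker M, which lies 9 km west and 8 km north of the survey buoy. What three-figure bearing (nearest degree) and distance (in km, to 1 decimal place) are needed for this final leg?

Leg 1 (313°, 27 km): east 27 sin 313° = -19.75, north 27 cos 313° = 18.41
Current position: (-19.75, 18.41). Target: (-9, 8). Remaining: Δeast = 10.75, Δnorth = -10.41.
Bearing = atan2(10.75, -10.41) mod 360° = 134.10°; distance = √((10.75)² + (-10.41)²) = 14.965 km.

134°, 15.0 km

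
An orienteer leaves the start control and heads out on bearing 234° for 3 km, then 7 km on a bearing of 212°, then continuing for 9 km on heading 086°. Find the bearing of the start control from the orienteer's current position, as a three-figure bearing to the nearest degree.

338°

Leg 1 (234°, 3 km): east 3 sin 234° = -2.43, north 3 cos 234° = -1.76
Leg 2 (212°, 7 km): east 7 sin 212° = -3.71, north 7 cos 212° = -5.94
Leg 3 (086°, 9 km): east 9 sin 86° = 8.98, north 9 cos 86° = 0.63
Net displacement: 2.84 east, -7.07 north. Direction back to start is (-2.84, 7.07): bearing = atan2(-2.84, 7.07) mod 360° = 338.11° ≈ 338°.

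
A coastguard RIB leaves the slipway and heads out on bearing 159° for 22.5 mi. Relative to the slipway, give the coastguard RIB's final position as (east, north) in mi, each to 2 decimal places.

(8.06, -21.01)

Leg 1 (159°, 22.5 mi): east 22.5 sin 159° = 8.06, north 22.5 cos 159° = -21.01
Summing: 8.06 mi east, -21.01 mi north → (8.06, -21.01).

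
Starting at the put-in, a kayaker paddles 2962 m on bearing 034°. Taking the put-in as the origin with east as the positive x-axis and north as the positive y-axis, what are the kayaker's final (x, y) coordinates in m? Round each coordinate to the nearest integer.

(1656, 2456)

Leg 1 (034°, 2962 m): east 2962 sin 34° = 1656.33, north 2962 cos 34° = 2455.61
Summing: 1656.33 m east, 2455.61 m north → (1656, 2456).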